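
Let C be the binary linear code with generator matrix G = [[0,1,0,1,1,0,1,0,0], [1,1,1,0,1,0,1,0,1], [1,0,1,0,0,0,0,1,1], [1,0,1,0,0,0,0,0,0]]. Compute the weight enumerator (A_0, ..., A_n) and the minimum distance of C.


Weight distribution: A_0 = 1, A_2 = 4, A_4 = 6, A_6 = 4, A_8 = 1. Minimum distance d = 2.

Enumerate all 2^4 = 16 messages m ∈ F_2^4.
For each, compute codeword c = mG in F_2^9, then tally its weight.
  m = 0000 → c = 000000000, weight = 0.
  m = 1000 → c = 010110100, weight = 4.
  m = 0100 → c = 111010101, weight = 6.
  m = 1100 → c = 101100001, weight = 4.
  m = 0010 → c = 101000011, weight = 4.
  m = 1010 → c = 111110111, weight = 8.
  m = 0110 → c = 010010110, weight = 4.
  m = 1110 → c = 000100010, weight = 2.
  m = 0001 → c = 101000000, weight = 2.
  m = 1001 → c = 111110100, weight = 6.
  m = 0101 → c = 010010101, weight = 4.
  m = 1101 → c = 000100001, weight = 2.
  m = 0011 → c = 000000011, weight = 2.
  m = 1011 → c = 010110111, weight = 6.
  m = 0111 → c = 111010110, weight = 6.
  m = 1111 → c = 101100010, weight = 4.
Tally weights:
  weight 0: 1 codewords.
  weight 2: 4 codewords.
  weight 4: 6 codewords.
  weight 6: 4 codewords.
  weight 8: 1 codewords.
Minimum distance d = smallest w > 0 with A_w > 0 = 2.
Sanity: Σ A_w = 16 = 2^4 = 16 ✓.


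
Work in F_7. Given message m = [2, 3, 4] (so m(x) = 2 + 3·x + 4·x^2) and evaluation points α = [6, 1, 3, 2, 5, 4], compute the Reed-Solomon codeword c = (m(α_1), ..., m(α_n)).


c = [3, 2, 5, 3, 5, 1]

Message polynomial: m(x) = 2 + 3·x + 4·x^2 (mod 7).
For each evaluation point α_i, compute m(α_i) mod 7:
  α_1 = 6: Horner steps 4 → 6 → 3, so m(6) = 3.
  α_2 = 1: Horner steps 4 → 0 → 2, so m(1) = 2.
  α_3 = 3: Horner steps 4 → 1 → 5, so m(3) = 5.
  α_4 = 2: Horner steps 4 → 4 → 3, so m(2) = 3.
  α_5 = 5: Horner steps 4 → 2 → 5, so m(5) = 5.
  α_6 = 4: Horner steps 4 → 5 → 1, so m(4) = 1.
Codeword c = [3, 2, 5, 3, 5, 1] ∈ F_7^6.


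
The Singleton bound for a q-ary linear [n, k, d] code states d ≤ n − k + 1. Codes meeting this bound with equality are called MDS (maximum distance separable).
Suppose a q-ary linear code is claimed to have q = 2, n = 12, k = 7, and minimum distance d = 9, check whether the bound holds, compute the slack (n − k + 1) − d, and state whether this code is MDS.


Singleton RHS = n − k + 1 = 6, slack = -3, bound violated (no such code; not MDS).

Singleton bound: d ≤ n − k + 1.
Here n = 12, k = 7, so n − k + 1 = 6.
Given d = 9, check d ≤ 6: NO.
Slack = (n − k + 1) − d = -3.
The slack is negative: d = 9 exceeds n − k + 1 = 6 by 3, so the Singleton bound is violated and no linear [12, 7, 9]_2 code can exist. In particular it is not MDS (MDS requires d = n − k + 1 exactly).
Description: the claimed parameters are [12, 7, 9]_2; such a code would be impossible (violates the Singleton bound).


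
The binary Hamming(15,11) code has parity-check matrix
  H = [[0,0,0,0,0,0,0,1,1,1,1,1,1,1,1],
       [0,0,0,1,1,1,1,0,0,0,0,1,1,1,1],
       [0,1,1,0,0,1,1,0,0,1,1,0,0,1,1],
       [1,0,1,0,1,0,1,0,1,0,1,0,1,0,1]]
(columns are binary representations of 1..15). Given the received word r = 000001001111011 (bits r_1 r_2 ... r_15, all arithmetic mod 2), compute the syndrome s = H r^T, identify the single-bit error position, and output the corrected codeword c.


s = (0, 0, 1, 1)^T, error position = 3, corrected codeword c = 001001001111011

Compute s = H r^T mod 2 one row at a time:
  s_1 = 0 + 1 + 1 + 1 + 1 + 0 + 1 + 1 = 6 ≡ 0 (mod 2).
  s_2 = 0 + 0 + 1 + 0 + 1 + 0 + 1 + 1 = 4 ≡ 0 (mod 2).
  s_3 = 0 + 0 + 1 + 0 + 1 + 1 + 1 + 1 = 5 ≡ 1 (mod 2).
  s_4 = 0 + 0 + 0 + 0 + 1 + 1 + 0 + 1 = 3 ≡ 1 (mod 2).
s = (0, 0, 1, 1)^T — this equals column 3 of H (binary 0011), so error is at position 3.
Correct: flip bit 3 of r = 000001001111011 to get c = 001001001111011.


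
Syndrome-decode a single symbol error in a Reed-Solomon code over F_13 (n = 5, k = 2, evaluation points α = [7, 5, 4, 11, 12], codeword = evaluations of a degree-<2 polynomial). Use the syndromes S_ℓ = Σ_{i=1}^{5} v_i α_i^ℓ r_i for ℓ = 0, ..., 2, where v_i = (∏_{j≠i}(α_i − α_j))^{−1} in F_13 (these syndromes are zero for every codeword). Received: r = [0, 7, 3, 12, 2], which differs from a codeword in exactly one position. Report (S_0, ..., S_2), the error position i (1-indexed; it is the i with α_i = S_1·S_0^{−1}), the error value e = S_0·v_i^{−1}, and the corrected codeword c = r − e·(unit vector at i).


S = (1, 4, 3), error at position 3, error magnitude e = 12, c = [0, 7, 4, 12, 2].

Step 1: column multipliers v_i = (∏_{j≠i}(α_i − α_j))^{−1} mod 13.
  i = 1 (α = 7): (7−5)(7−4)(7−11)(7−12) = 2·3·(−4)·(−5) = 120 ≡ 3, so v_1 = 3^{−1} = 9 (mod 13).
  i = 2 (α = 5): (5−7)(5−4)(5−11)(5−12) = (−2)·1·(−6)·(−7) = −84 ≡ 7, so v_2 = 7^{−1} = 2 (mod 13).
  i = 3 (α = 4): (4−7)(4−5)(4−11)(4−12) = (−3)·(−1)·(−7)·(−8) = 168 ≡ 12, so v_3 = 12^{−1} = 12 (mod 13).
  i = 4 (α = 11): (11−7)(11−5)(11−4)(11−12) = 4·6·7·(−1) = −168 ≡ 1, so v_4 = 1^{−1} = 1 (mod 13).
  i = 5 (α = 12): (12−7)(12−5)(12−4)(12−11) = 5·7·8·1 = 280 ≡ 7, so v_5 = 7^{−1} = 2 (mod 13).
  v = [9, 2, 12, 1, 2].
Step 2: syndromes of r = [0, 7, 3, 12, 2] (all sums mod 13).
  S_0 = Σ v_i r_i = 9·0 + 2·7 + 12·3 + 1·12 + 2·2 = 66 ≡ 1.
  S_1 = Σ v_i α_i r_i = 9·7·0 + 2·5·7 + 12·4·3 + 1·11·12 + 2·12·2 = 394 ≡ 4.
  α_i^2 mod 13 = [10, 12, 3, 4, 1].
  S_2 = Σ v_i α_i^2 r_i = 9·10·0 + 2·12·7 + 12·3·3 + 1·4·12 + 2·1·2 = 328 ≡ 3.
  S = (1, 4, 3) ≠ 0, so r is not a codeword (an error is present).
Step 3: locate the error. For a single error e at position i, S_ℓ = v_i·e·α_i^ℓ, so α_err = S_1/S_0.
  S_0^{−1} = 1^{−1} = 1 (mod 13), so α_err = 4·1 = 4 ≡ 4 = α_3. Error position i = 3.
  Consistency check: S_2/S_1 = 3·10 = 30 ≡ 4 = α_err ✓ (single-error assumption holds).
Step 4: error magnitude e = S_0/v_3 = S_0·∏_{j≠3}(α_3 − α_j) = 1·12 = 12 ≡ 12 (mod 13).
Step 5: correct position 3: c_3 = r_3 − e = 3 − 12 ≡ 4 (mod 13). Hence c = [0, 7, 4, 12, 2].
  Check: interpolating c through the α_i gives m(x) = 5 + 3·x (degree < 2) with m(α_i) = c_i for every i, so c is indeed a codeword.


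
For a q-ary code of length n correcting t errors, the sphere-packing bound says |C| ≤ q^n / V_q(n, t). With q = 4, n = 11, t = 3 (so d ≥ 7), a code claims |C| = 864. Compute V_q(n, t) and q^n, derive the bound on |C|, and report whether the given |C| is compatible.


V_q(n, t) = 4984, q^n = 4194304, Hamming bound = 841, |C| = 864 > bound (violated).

Step 1: Compute V_q(n, t) = Σ_{j=0}^3 C(n, j) (q−1)^j.
  j = 0: C(11,0)·(3)^0 = 1·1 = 1.
  j = 1: C(11,1)·(3)^1 = 11·3 = 33.
  j = 2: C(11,2)·(3)^2 = 55·9 = 495.
  j = 3: C(11,3)·(3)^3 = 165·27 = 4455.
  V_q(n, t) = 1 + 33 + 495 + 4455 = 4984.
Step 2: q^n = 4^11 = 4194304.
Step 3: Hamming bound ⌊q^n / V_q(n,t)⌋ = ⌊4194304/4984⌋ = 841.
Step 4: Compare |C| = 864 to 841: violated.
The claimed |C| lies above the Hamming bound, so no 4-ary code of length 11 with d ≥ 7 can have 864 codewords.


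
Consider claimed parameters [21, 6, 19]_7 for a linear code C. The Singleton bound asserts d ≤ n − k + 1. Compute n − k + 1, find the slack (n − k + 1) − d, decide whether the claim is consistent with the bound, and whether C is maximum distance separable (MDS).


Singleton RHS = n − k + 1 = 16, slack = -3, bound violated (no such code; not MDS).

Singleton bound: d ≤ n − k + 1.
Here n = 21, k = 6, so n − k + 1 = 16.
Given d = 19, check d ≤ 16: NO.
Slack = (n − k + 1) − d = -3.
The slack is negative: d = 19 exceeds n − k + 1 = 16 by 3, so the Singleton bound is violated and no linear [21, 6, 19]_7 code can exist. In particular it is not MDS (MDS requires d = n − k + 1 exactly).
Description: the claimed parameters are [21, 6, 19]_7; such a code would be impossible (violates the Singleton bound).


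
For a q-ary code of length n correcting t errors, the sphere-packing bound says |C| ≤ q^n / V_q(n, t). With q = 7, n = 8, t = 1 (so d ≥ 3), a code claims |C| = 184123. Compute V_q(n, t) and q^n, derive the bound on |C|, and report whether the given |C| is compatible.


V_q(n, t) = 49, q^n = 5764801, Hamming bound = 117649, |C| = 184123 > bound (violated).

Step 1: Compute V_q(n, t) = Σ_{j=0}^1 C(n, j) (q−1)^j.
  j = 0: C(8,0)·(6)^0 = 1·1 = 1.
  j = 1: C(8,1)·(6)^1 = 8·6 = 48.
  V_q(n, t) = 1 + 48 = 49.
Step 2: q^n = 7^8 = 5764801.
Step 3: Hamming bound ⌊q^n / V_q(n,t)⌋ = ⌊5764801/49⌋ = 117649.
Step 4: Compare |C| = 184123 to 117649: violated.
The claimed |C| lies above the Hamming bound, so no 7-ary code of length 8 with d ≥ 3 can have 184123 codewords.


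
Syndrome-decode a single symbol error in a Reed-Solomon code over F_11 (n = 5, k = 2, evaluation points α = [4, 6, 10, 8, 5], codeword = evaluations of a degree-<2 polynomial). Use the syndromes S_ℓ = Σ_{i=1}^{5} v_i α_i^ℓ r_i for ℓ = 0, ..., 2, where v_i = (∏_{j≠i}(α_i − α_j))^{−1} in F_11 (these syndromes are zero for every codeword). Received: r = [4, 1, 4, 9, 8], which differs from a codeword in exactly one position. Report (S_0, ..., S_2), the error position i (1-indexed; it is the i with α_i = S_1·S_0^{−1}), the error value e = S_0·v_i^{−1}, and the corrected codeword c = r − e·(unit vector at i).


S = (1, 10, 1), error at position 3, error magnitude e = 9, c = [4, 1, 6, 9, 8].

Step 1: column multipliers v_i = (∏_{j≠i}(α_i − α_j))^{−1} mod 11.
  i = 1 (α = 4): (4−6)(4−10)(4−8)(4−5) = (−2)·(−6)·(−4)·(−1) = 48 ≡ 4, so v_1 = 4^{−1} = 3 (mod 11).
  i = 2 (α = 6): (6−4)(6−10)(6−8)(6−5) = 2·(−4)·(−2)·1 = 16 ≡ 5, so v_2 = 5^{−1} = 9 (mod 11).
  i = 3 (α = 10): (10−4)(10−6)(10−8)(10−5) = 6·4·2·5 = 240 ≡ 9, so v_3 = 9^{−1} = 5 (mod 11).
  i = 4 (α = 8): (8−4)(8−6)(8−10)(8−5) = 4·2·(−2)·3 = −48 ≡ 7, so v_4 = 7^{−1} = 8 (mod 11).
  i = 5 (α = 5): (5−4)(5−6)(5−10)(5−8) = 1·(−1)·(−5)·(−3) = −15 ≡ 7, so v_5 = 7^{−1} = 8 (mod 11).
  v = [3, 9, 5, 8, 8].
Step 2: syndromes of r = [4, 1, 4, 9, 8] (all sums mod 11).
  S_0 = Σ v_i r_i = 3·4 + 9·1 + 5·4 + 8·9 + 8·8 = 177 ≡ 1.
  S_1 = Σ v_i α_i r_i = 3·4·4 + 9·6·1 + 5·10·4 + 8·8·9 + 8·5·8 = 1198 ≡ 10.
  α_i^2 mod 11 = [5, 3, 1, 9, 3].
  S_2 = Σ v_i α_i^2 r_i = 3·5·4 + 9·3·1 + 5·1·4 + 8·9·9 + 8·3·8 = 947 ≡ 1.
  S = (1, 10, 1) ≠ 0, so r is not a codeword (an error is present).
Step 3: locate the error. For a single error e at position i, S_ℓ = v_i·e·α_i^ℓ, so α_err = S_1/S_0.
  S_0^{−1} = 1^{−1} = 1 (mod 11), so α_err = 10·1 = 10 ≡ 10 = α_3. Error position i = 3.
  Consistency check: S_2/S_1 = 1·10 = 10 ≡ 10 = α_err ✓ (single-error assumption holds).
Step 4: error magnitude e = S_0/v_3 = S_0·∏_{j≠3}(α_3 − α_j) = 1·9 = 9 ≡ 9 (mod 11).
Step 5: correct position 3: c_3 = r_3 − e = 4 − 9 ≡ 6 (mod 11). Hence c = [4, 1, 6, 9, 8].
  Check: interpolating c through the α_i gives m(x) = 10 + 4·x (degree < 2) with m(α_i) = c_i for every i, so c is indeed a codeword.


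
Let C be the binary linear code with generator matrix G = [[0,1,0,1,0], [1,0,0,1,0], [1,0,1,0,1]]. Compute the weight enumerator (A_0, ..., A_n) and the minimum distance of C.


Weight distribution: A_0 = 1, A_2 = 3, A_3 = 3, A_5 = 1. Minimum distance d = 2.

Enumerate all 2^3 = 8 messages m ∈ F_2^3.
For each, compute codeword c = mG in F_2^5, then tally its weight.
  m = 000 → c = 00000, weight = 0.
  m = 100 → c = 01010, weight = 2.
  m = 010 → c = 10010, weight = 2.
  m = 110 → c = 11000, weight = 2.
  m = 001 → c = 10101, weight = 3.
  m = 101 → c = 11111, weight = 5.
  m = 011 → c = 00111, weight = 3.
  m = 111 → c = 01101, weight = 3.
Tally weights:
  weight 0: 1 codewords.
  weight 2: 3 codewords.
  weight 3: 3 codewords.
  weight 5: 1 codewords.
Minimum distance d = smallest w > 0 with A_w > 0 = 2.
Sanity: Σ A_w = 8 = 2^3 = 8 ✓.


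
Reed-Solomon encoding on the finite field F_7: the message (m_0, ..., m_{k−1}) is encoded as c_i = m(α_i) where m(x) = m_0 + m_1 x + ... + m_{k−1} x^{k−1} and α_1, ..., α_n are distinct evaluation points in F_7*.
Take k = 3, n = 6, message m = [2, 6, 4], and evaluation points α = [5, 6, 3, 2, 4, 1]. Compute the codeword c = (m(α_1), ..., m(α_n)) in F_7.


c = [6, 0, 0, 2, 6, 5]

Message polynomial: m(x) = 2 + 6·x + 4·x^2 (mod 7).
For each evaluation point α_i, compute m(α_i) mod 7:
  α_1 = 5: Horner steps 4 → 5 → 6, so m(5) = 6.
  α_2 = 6: Horner steps 4 → 2 → 0, so m(6) = 0.
  α_3 = 3: Horner steps 4 → 4 → 0, so m(3) = 0.
  α_4 = 2: Horner steps 4 → 0 → 2, so m(2) = 2.
  α_5 = 4: Horner steps 4 → 1 → 6, so m(4) = 6.
  α_6 = 1: Horner steps 4 → 3 → 5, so m(1) = 5.
Codeword c = [6, 0, 0, 2, 6, 5] ∈ F_7^6.


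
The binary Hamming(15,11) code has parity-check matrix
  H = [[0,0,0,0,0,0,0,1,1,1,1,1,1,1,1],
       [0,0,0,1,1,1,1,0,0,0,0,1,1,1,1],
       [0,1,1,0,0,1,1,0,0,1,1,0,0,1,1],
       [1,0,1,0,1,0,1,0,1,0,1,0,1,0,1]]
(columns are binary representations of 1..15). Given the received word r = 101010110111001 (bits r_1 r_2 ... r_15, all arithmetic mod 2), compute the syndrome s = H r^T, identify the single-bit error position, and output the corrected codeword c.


s = (1, 0, 1, 0)^T, error position = 10, corrected codeword c = 101010110011001

Compute s = H r^T mod 2 one row at a time:
  s_1 = 1 + 0 + 1 + 1 + 1 + 0 + 0 + 1 = 5 ≡ 1 (mod 2).
  s_2 = 0 + 1 + 0 + 1 + 1 + 0 + 0 + 1 = 4 ≡ 0 (mod 2).
  s_3 = 0 + 1 + 0 + 1 + 1 + 1 + 0 + 1 = 5 ≡ 1 (mod 2).
  s_4 = 1 + 1 + 1 + 1 + 0 + 1 + 0 + 1 = 6 ≡ 0 (mod 2).
s = (1, 0, 1, 0)^T — this equals column 10 of H (binary 1010), so error is at position 10.
Correct: flip bit 10 of r = 101010110111001 to get c = 101010110011001.


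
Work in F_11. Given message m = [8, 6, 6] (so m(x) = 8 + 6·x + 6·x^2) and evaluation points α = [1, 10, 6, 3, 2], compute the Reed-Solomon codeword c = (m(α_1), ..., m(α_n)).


c = [9, 8, 7, 3, 0]

Message polynomial: m(x) = 8 + 6·x + 6·x^2 (mod 11).
For each evaluation point α_i, compute m(α_i) mod 11:
  α_1 = 1: Horner steps 6 → 1 → 9, so m(1) = 9.
  α_2 = 10: Horner steps 6 → 0 → 8, so m(10) = 8.
  α_3 = 6: Horner steps 6 → 9 → 7, so m(6) = 7.
  α_4 = 3: Horner steps 6 → 2 → 3, so m(3) = 3.
  α_5 = 2: Horner steps 6 → 7 → 0, so m(2) = 0.
Codeword c = [9, 8, 7, 3, 0] ∈ F_11^5.


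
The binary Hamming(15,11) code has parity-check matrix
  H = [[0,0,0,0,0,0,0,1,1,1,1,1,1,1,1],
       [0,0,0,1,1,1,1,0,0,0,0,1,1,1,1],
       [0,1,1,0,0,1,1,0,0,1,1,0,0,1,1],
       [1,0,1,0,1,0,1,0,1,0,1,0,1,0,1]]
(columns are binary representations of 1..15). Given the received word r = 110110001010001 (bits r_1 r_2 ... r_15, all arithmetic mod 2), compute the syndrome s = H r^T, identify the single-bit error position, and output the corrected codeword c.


s = (1, 1, 1, 1)^T, error position = 15, corrected codeword c = 110110001010000

Compute s = H r^T mod 2 one row at a time:
  s_1 = 0 + 1 + 0 + 1 + 0 + 0 + 0 + 1 = 3 ≡ 1 (mod 2).
  s_2 = 1 + 1 + 0 + 0 + 0 + 0 + 0 + 1 = 3 ≡ 1 (mod 2).
  s_3 = 1 + 0 + 0 + 0 + 0 + 1 + 0 + 1 = 3 ≡ 1 (mod 2).
  s_4 = 1 + 0 + 1 + 0 + 1 + 1 + 0 + 1 = 5 ≡ 1 (mod 2).
s = (1, 1, 1, 1)^T — this equals column 15 of H (binary 1111), so error is at position 15.
Correct: flip bit 15 of r = 110110001010001 to get c = 110110001010000.


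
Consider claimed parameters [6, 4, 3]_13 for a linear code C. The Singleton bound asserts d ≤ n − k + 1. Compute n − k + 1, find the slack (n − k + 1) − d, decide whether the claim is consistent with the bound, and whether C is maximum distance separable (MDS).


Singleton RHS = n − k + 1 = 3, slack = 0, bound satisfied, MDS.

Singleton bound: d ≤ n − k + 1.
Here n = 6, k = 4, so n − k + 1 = 3.
Given d = 3, check d ≤ 3: YES.
Slack = (n − k + 1) − d = 0.
The code is MDS (slack = 0).
Description: the claimed parameters are [6, 4, 3]_13; such a code would be MDS (meets Singleton bound).


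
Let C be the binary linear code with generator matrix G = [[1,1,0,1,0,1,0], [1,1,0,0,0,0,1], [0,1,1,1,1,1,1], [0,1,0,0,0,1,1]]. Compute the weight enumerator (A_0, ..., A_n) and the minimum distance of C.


Weight distribution: A_0 = 1, A_2 = 2, A_3 = 6, A_4 = 3, A_5 = 2, A_6 = 2. Minimum distance d = 2.

Enumerate all 2^4 = 16 messages m ∈ F_2^4.
For each, compute codeword c = mG in F_2^7, then tally its weight.
  m = 0000 → c = 0000000, weight = 0.
  m = 1000 → c = 1101010, weight = 4.
  m = 0100 → c = 1100001, weight = 3.
  m = 1100 → c = 0001011, weight = 3.
  m = 0010 → c = 0111111, weight = 6.
  m = 1010 → c = 1010101, weight = 4.
  m = 0110 → c = 1011110, weight = 5.
  m = 1110 → c = 0110100, weight = 3.
  m = 0001 → c = 0100011, weight = 3.
  m = 1001 → c = 1001001, weight = 3.
  m = 0101 → c = 1000010, weight = 2.
  m = 1101 → c = 0101000, weight = 2.
  m = 0011 → c = 0011100, weight = 3.
  m = 1011 → c = 1110110, weight = 5.
  m = 0111 → c = 1111101, weight = 6.
  m = 1111 → c = 0010111, weight = 4.
Tally weights:
  weight 0: 1 codewords.
  weight 2: 2 codewords.
  weight 3: 6 codewords.
  weight 4: 3 codewords.
  weight 5: 2 codewords.
  weight 6: 2 codewords.
Minimum distance d = smallest w > 0 with A_w > 0 = 2.
Sanity: Σ A_w = 16 = 2^4 = 16 ✓.


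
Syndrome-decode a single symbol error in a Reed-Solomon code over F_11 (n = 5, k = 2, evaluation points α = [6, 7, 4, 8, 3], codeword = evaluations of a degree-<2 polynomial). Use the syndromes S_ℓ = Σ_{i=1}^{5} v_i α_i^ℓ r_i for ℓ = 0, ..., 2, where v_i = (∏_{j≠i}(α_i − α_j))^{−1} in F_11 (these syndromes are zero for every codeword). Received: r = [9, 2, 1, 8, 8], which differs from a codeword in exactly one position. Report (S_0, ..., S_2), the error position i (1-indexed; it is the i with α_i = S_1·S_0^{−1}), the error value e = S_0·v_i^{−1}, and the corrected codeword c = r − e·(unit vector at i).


S = (5, 7, 1), error at position 4, error magnitude e = 2, c = [9, 2, 1, 6, 8].

Step 1: column multipliers v_i = (∏_{j≠i}(α_i − α_j))^{−1} mod 11.
  i = 1 (α = 6): (6−7)(6−4)(6−8)(6−3) = (−1)·2·(−2)·3 = 12 ≡ 1, so v_1 = 1^{−1} = 1 (mod 11).
  i = 2 (α = 7): (7−6)(7−4)(7−8)(7−3) = 1·3·(−1)·4 = −12 ≡ 10, so v_2 = 10^{−1} = 10 (mod 11).
  i = 3 (α = 4): (4−6)(4−7)(4−8)(4−3) = (−2)·(−3)·(−4)·1 = −24 ≡ 9, so v_3 = 9^{−1} = 5 (mod 11).
  i = 4 (α = 8): (8−6)(8−7)(8−4)(8−3) = 2·1·4·5 = 40 ≡ 7, so v_4 = 7^{−1} = 8 (mod 11).
  i = 5 (α = 3): (3−6)(3−7)(3−4)(3−8) = (−3)·(−4)·(−1)·(−5) = 60 ≡ 5, so v_5 = 5^{−1} = 9 (mod 11).
  v = [1, 10, 5, 8, 9].
Step 2: syndromes of r = [9, 2, 1, 8, 8] (all sums mod 11).
  S_0 = Σ v_i r_i = 1·9 + 10·2 + 5·1 + 8·8 + 9·8 = 170 ≡ 5.
  S_1 = Σ v_i α_i r_i = 1·6·9 + 10·7·2 + 5·4·1 + 8·8·8 + 9·3·8 = 942 ≡ 7.
  α_i^2 mod 11 = [3, 5, 5, 9, 9].
  S_2 = Σ v_i α_i^2 r_i = 1·3·9 + 10·5·2 + 5·5·1 + 8·9·8 + 9·9·8 = 1376 ≡ 1.
  S = (5, 7, 1) ≠ 0, so r is not a codeword (an error is present).
Step 3: locate the error. For a single error e at position i, S_ℓ = v_i·e·α_i^ℓ, so α_err = S_1/S_0.
  S_0^{−1} = 5^{−1} = 9 (mod 11), so α_err = 7·9 = 63 ≡ 8 = α_4. Error position i = 4.
  Consistency check: S_2/S_1 = 1·8 = 8 ≡ 8 = α_err ✓ (single-error assumption holds).
Step 4: error magnitude e = S_0/v_4 = S_0·∏_{j≠4}(α_4 − α_j) = 5·7 = 35 ≡ 2 (mod 11).
Step 5: correct position 4: c_4 = r_4 − e = 8 − 2 ≡ 6 (mod 11). Hence c = [9, 2, 1, 6, 8].
  Check: interpolating c through the α_i gives m(x) = 7 + 4·x (degree < 2) with m(α_i) = c_i for every i, so c is indeed a codeword.


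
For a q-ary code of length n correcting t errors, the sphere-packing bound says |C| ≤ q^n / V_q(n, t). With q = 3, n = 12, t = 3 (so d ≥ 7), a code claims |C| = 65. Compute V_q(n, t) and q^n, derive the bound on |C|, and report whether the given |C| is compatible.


V_q(n, t) = 2049, q^n = 531441, Hamming bound = 259, |C| = 65 ≤ bound (satisfied).

Step 1: Compute V_q(n, t) = Σ_{j=0}^3 C(n, j) (q−1)^j.
  j = 0: C(12,0)·(2)^0 = 1·1 = 1.
  j = 1: C(12,1)·(2)^1 = 12·2 = 24.
  j = 2: C(12,2)·(2)^2 = 66·4 = 264.
  j = 3: C(12,3)·(2)^3 = 220·8 = 1760.
  V_q(n, t) = 1 + 24 + 264 + 1760 = 2049.
Step 2: q^n = 3^12 = 531441.
Step 3: Hamming bound ⌊q^n / V_q(n,t)⌋ = ⌊531441/2049⌋ = 259.
Step 4: Compare |C| = 65 to 259: satisfied.
The claimed |C| lies below the Hamming bound.


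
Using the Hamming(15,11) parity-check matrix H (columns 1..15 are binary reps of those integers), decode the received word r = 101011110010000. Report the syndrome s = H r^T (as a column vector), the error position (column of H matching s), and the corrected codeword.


s = (0, 1, 0, 1)^T, error position = 5, corrected codeword c = 101001110010000

Compute s = H r^T mod 2 one row at a time:
  s_1 = 1 + 0 + 0 + 1 + 0 + 0 + 0 + 0 = 2 ≡ 0 (mod 2).
  s_2 = 0 + 1 + 1 + 1 + 0 + 0 + 0 + 0 = 3 ≡ 1 (mod 2).
  s_3 = 0 + 1 + 1 + 1 + 0 + 1 + 0 + 0 = 4 ≡ 0 (mod 2).
  s_4 = 1 + 1 + 1 + 1 + 0 + 1 + 0 + 0 = 5 ≡ 1 (mod 2).
s = (0, 1, 0, 1)^T — this equals column 5 of H (binary 0101), so error is at position 5.
Correct: flip bit 5 of r = 101011110010000 to get c = 101001110010000.


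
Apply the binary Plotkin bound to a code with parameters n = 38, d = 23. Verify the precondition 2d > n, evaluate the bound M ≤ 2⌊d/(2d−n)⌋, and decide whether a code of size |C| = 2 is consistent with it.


Plotkin bound M ≤ 4; given |C| = 2 ≤ bound (satisfied).

Check applicability: 2d = 46, n = 38.
2d − n = 8 > 0, so Plotkin applies.
Compute d/(2d−n) = 23/8 ≈ 2.8750.
⌊d/(2d−n)⌋ = 2.
Plotkin bound: M ≤ 2·2 = 4.
Given |C| = 2, check: satisfied.
This |C| is below the Plotkin bound.


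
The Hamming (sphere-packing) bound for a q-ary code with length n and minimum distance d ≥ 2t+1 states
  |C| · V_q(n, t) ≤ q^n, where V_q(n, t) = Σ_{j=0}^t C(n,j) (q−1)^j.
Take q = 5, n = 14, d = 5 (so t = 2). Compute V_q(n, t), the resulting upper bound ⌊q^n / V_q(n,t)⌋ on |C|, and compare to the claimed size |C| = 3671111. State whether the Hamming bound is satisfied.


V_q(n, t) = 1513, q^n = 6103515625, Hamming bound = 4034048, |C| = 3671111 ≤ bound (satisfied).

Step 1: Compute V_q(n, t) = Σ_{j=0}^2 C(n, j) (q−1)^j.
  j = 0: C(14,0)·(4)^0 = 1·1 = 1.
  j = 1: C(14,1)·(4)^1 = 14·4 = 56.
  j = 2: C(14,2)·(4)^2 = 91·16 = 1456.
  V_q(n, t) = 1 + 56 + 1456 = 1513.
Step 2: q^n = 5^14 = 6103515625.
Step 3: Hamming bound ⌊q^n / V_q(n,t)⌋ = ⌊6103515625/1513⌋ = 4034048.
Step 4: Compare |C| = 3671111 to 4034048: satisfied.
The claimed |C| lies below the Hamming bound.


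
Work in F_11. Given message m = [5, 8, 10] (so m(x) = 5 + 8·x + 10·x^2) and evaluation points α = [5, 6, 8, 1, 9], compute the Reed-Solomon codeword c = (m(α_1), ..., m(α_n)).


c = [9, 6, 5, 1, 7]

Message polynomial: m(x) = 5 + 8·x + 10·x^2 (mod 11).
For each evaluation point α_i, compute m(α_i) mod 11:
  α_1 = 5: Horner steps 10 → 3 → 9, so m(5) = 9.
  α_2 = 6: Horner steps 10 → 2 → 6, so m(6) = 6.
  α_3 = 8: Horner steps 10 → 0 → 5, so m(8) = 5.
  α_4 = 1: Horner steps 10 → 7 → 1, so m(1) = 1.
  α_5 = 9: Horner steps 10 → 10 → 7, so m(9) = 7.
Codeword c = [9, 6, 5, 1, 7] ∈ F_11^5.


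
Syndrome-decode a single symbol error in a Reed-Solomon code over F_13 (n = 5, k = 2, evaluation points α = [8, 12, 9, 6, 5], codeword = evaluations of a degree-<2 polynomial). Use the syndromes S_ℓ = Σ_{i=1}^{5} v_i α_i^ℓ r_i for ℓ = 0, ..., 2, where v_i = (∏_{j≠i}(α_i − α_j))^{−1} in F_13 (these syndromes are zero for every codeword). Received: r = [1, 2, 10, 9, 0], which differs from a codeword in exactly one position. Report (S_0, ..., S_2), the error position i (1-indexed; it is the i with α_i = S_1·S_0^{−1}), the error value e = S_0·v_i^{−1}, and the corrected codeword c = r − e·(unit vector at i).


S = (3, 10, 3), error at position 2, error magnitude e = 4, c = [1, 11, 10, 9, 0].

Step 1: column multipliers v_i = (∏_{j≠i}(α_i − α_j))^{−1} mod 13.
  i = 1 (α = 8): (8−12)(8−9)(8−6)(8−5) = (−4)·(−1)·2·3 = 24 ≡ 11, so v_1 = 11^{−1} = 6 (mod 13).
  i = 2 (α = 12): (12−8)(12−9)(12−6)(12−5) = 4·3·6·7 = 504 ≡ 10, so v_2 = 10^{−1} = 4 (mod 13).
  i = 3 (α = 9): (9−8)(9−12)(9−6)(9−5) = 1·(−3)·3·4 = −36 ≡ 3, so v_3 = 3^{−1} = 9 (mod 13).
  i = 4 (α = 6): (6−8)(6−12)(6−9)(6−5) = (−2)·(−6)·(−3)·1 = −36 ≡ 3, so v_4 = 3^{−1} = 9 (mod 13).
  i = 5 (α = 5): (5−8)(5−12)(5−9)(5−6) = (−3)·(−7)·(−4)·(−1) = 84 ≡ 6, so v_5 = 6^{−1} = 11 (mod 13).
  v = [6, 4, 9, 9, 11].
Step 2: syndromes of r = [1, 2, 10, 9, 0] (all sums mod 13).
  S_0 = Σ v_i r_i = 6·1 + 4·2 + 9·10 + 9·9 + 11·0 = 185 ≡ 3.
  S_1 = Σ v_i α_i r_i = 6·8·1 + 4·12·2 + 9·9·10 + 9·6·9 + 11·5·0 = 1440 ≡ 10.
  α_i^2 mod 13 = [12, 1, 3, 10, 12].
  S_2 = Σ v_i α_i^2 r_i = 6·12·1 + 4·1·2 + 9·3·10 + 9·10·9 + 11·12·0 = 1160 ≡ 3.
  S = (3, 10, 3) ≠ 0, so r is not a codeword (an error is present).
Step 3: locate the error. For a single error e at position i, S_ℓ = v_i·e·α_i^ℓ, so α_err = S_1/S_0.
  S_0^{−1} = 3^{−1} = 9 (mod 13), so α_err = 10·9 = 90 ≡ 12 = α_2. Error position i = 2.
  Consistency check: S_2/S_1 = 3·4 = 12 ≡ 12 = α_err ✓ (single-error assumption holds).
Step 4: error magnitude e = S_0/v_2 = S_0·∏_{j≠2}(α_2 − α_j) = 3·10 = 30 ≡ 4 (mod 13).
Step 5: correct position 2: c_2 = r_2 − e = 2 − 4 ≡ 11 (mod 13). Hence c = [1, 11, 10, 9, 0].
  Check: interpolating c through the α_i gives m(x) = 7 + 9·x (degree < 2) with m(α_i) = c_i for every i, so c is indeed a codeword.


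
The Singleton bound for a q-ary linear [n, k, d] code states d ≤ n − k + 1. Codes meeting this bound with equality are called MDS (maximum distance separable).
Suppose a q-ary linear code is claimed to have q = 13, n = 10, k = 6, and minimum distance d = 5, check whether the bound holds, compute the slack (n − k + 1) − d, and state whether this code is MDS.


Singleton RHS = n − k + 1 = 5, slack = 0, bound satisfied, MDS.

Singleton bound: d ≤ n − k + 1.
Here n = 10, k = 6, so n − k + 1 = 5.
Given d = 5, check d ≤ 5: YES.
Slack = (n − k + 1) − d = 0.
The code is MDS (slack = 0).
Description: the claimed parameters are [10, 6, 5]_13; such a code would be MDS (meets Singleton bound).


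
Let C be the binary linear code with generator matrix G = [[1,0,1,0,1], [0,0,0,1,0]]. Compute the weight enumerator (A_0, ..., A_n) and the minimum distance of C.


Weight distribution: A_0 = 1, A_1 = 1, A_3 = 1, A_4 = 1. Minimum distance d = 1.

Enumerate all 2^2 = 4 messages m ∈ F_2^2.
For each, compute codeword c = mG in F_2^5, then tally its weight.
  m = 00 → c = 00000, weight = 0.
  m = 10 → c = 10101, weight = 3.
  m = 01 → c = 00010, weight = 1.
  m = 11 → c = 10111, weight = 4.
Tally weights:
  weight 0: 1 codewords.
  weight 1: 1 codewords.
  weight 3: 1 codewords.
  weight 4: 1 codewords.
Minimum distance d = smallest w > 0 with A_w > 0 = 1.
Sanity: Σ A_w = 4 = 2^2 = 4 ✓.


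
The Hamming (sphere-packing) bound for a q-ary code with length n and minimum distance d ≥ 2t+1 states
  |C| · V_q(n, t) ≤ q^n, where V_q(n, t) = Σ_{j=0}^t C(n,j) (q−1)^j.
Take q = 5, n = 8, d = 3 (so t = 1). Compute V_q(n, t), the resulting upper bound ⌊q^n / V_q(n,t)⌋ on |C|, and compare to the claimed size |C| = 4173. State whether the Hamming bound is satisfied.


V_q(n, t) = 33, q^n = 390625, Hamming bound = 11837, |C| = 4173 ≤ bound (satisfied).

Step 1: Compute V_q(n, t) = Σ_{j=0}^1 C(n, j) (q−1)^j.
  j = 0: C(8,0)·(4)^0 = 1·1 = 1.
  j = 1: C(8,1)·(4)^1 = 8·4 = 32.
  V_q(n, t) = 1 + 32 = 33.
Step 2: q^n = 5^8 = 390625.
Step 3: Hamming bound ⌊q^n / V_q(n,t)⌋ = ⌊390625/33⌋ = 11837.
Step 4: Compare |C| = 4173 to 11837: satisfied.
The claimed |C| lies below the Hamming bound.


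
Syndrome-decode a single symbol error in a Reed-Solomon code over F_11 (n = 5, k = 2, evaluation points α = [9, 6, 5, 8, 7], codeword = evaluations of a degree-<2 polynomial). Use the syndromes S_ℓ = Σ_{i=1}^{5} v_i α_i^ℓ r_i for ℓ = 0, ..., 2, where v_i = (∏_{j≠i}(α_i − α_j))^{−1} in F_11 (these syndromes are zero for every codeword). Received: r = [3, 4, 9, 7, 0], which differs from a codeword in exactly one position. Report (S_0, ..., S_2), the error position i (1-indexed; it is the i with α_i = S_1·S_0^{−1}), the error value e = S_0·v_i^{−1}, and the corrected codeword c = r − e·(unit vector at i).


S = (6, 8, 7), error at position 3, error magnitude e = 1, c = [3, 4, 8, 7, 0].

Step 1: column multipliers v_i = (∏_{j≠i}(α_i − α_j))^{−1} mod 11.
  i = 1 (α = 9): (9−6)(9−5)(9−8)(9−7) = 3·4·1·2 = 24 ≡ 2, so v_1 = 2^{−1} = 6 (mod 11).
  i = 2 (α = 6): (6−9)(6−5)(6−8)(6−7) = (−3)·1·(−2)·(−1) = −6 ≡ 5, so v_2 = 5^{−1} = 9 (mod 11).
  i = 3 (α = 5): (5−9)(5−6)(5−8)(5−7) = (−4)·(−1)·(−3)·(−2) = 24 ≡ 2, so v_3 = 2^{−1} = 6 (mod 11).
  i = 4 (α = 8): (8−9)(8−6)(8−5)(8−7) = (−1)·2·3·1 = −6 ≡ 5, so v_4 = 5^{−1} = 9 (mod 11).
  i = 5 (α = 7): (7−9)(7−6)(7−5)(7−8) = (−2)·1·2·(−1) = 4 ≡ 4, so v_5 = 4^{−1} = 3 (mod 11).
  v = [6, 9, 6, 9, 3].
Step 2: syndromes of r = [3, 4, 9, 7, 0] (all sums mod 11).
  S_0 = Σ v_i r_i = 6·3 + 9·4 + 6·9 + 9·7 + 3·0 = 171 ≡ 6.
  S_1 = Σ v_i α_i r_i = 6·9·3 + 9·6·4 + 6·5·9 + 9·8·7 + 3·7·0 = 1152 ≡ 8.
  α_i^2 mod 11 = [4, 3, 3, 9, 5].
  S_2 = Σ v_i α_i^2 r_i = 6·4·3 + 9·3·4 + 6·3·9 + 9·9·7 + 3·5·0 = 909 ≡ 7.
  S = (6, 8, 7) ≠ 0, so r is not a codeword (an error is present).
Step 3: locate the error. For a single error e at position i, S_ℓ = v_i·e·α_i^ℓ, so α_err = S_1/S_0.
  S_0^{−1} = 6^{−1} = 2 (mod 11), so α_err = 8·2 = 16 ≡ 5 = α_3. Error position i = 3.
  Consistency check: S_2/S_1 = 7·7 = 49 ≡ 5 = α_err ✓ (single-error assumption holds).
Step 4: error magnitude e = S_0/v_3 = S_0·∏_{j≠3}(α_3 − α_j) = 6·2 = 12 ≡ 1 (mod 11).
Step 5: correct position 3: c_3 = r_3 − e = 9 − 1 ≡ 8 (mod 11). Hence c = [3, 4, 8, 7, 0].
  Check: interpolating c through the α_i gives m(x) = 6 + 7·x (degree < 2) with m(α_i) = c_i for every i, so c is indeed a codeword.


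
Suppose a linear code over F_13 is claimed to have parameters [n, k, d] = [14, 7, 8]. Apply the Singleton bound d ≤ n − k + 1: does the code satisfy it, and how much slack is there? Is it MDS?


Singleton RHS = n − k + 1 = 8, slack = 0, bound satisfied, MDS.

Singleton bound: d ≤ n − k + 1.
Here n = 14, k = 7, so n − k + 1 = 8.
Given d = 8, check d ≤ 8: YES.
Slack = (n − k + 1) − d = 0.
The code is MDS (slack = 0).
Description: the claimed parameters are [14, 7, 8]_13; such a code would be MDS (meets Singleton bound).


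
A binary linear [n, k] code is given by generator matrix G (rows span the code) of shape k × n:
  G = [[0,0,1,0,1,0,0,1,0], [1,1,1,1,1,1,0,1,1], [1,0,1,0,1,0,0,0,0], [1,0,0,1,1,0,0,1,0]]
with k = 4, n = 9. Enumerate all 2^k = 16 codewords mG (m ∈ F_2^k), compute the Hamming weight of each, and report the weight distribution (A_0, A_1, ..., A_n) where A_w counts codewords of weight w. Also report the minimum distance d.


Weight distribution: A_0 = 1, A_2 = 2, A_3 = 4, A_4 = 2, A_5 = 4, A_6 = 2, A_8 = 1. Minimum distance d = 2.

Enumerate all 2^4 = 16 messages m ∈ F_2^4.
For each, compute codeword c = mG in F_2^9, then tally its weight.
  m = 0000 → c = 000000000, weight = 0.
  m = 1000 → c = 001010010, weight = 3.
  m = 0100 → c = 111111011, weight = 8.
  m = 1100 → c = 110101001, weight = 5.
  m = 0010 → c = 101010000, weight = 3.
  m = 1010 → c = 100000010, weight = 2.
  m = 0110 → c = 010101011, weight = 5.
  m = 1110 → c = 011111001, weight = 6.
  m = 0001 → c = 100110010, weight = 4.
  m = 1001 → c = 101100000, weight = 3.
  m = 0101 → c = 011001001, weight = 4.
  m = 1101 → c = 010011011, weight = 5.
  m = 0011 → c = 001100010, weight = 3.
  m = 1011 → c = 000110000, weight = 2.
  m = 0111 → c = 110011001, weight = 5.
  m = 1111 → c = 111001011, weight = 6.
Tally weights:
  weight 0: 1 codewords.
  weight 2: 2 codewords.
  weight 3: 4 codewords.
  weight 4: 2 codewords.
  weight 5: 4 codewords.
  weight 6: 2 codewords.
  weight 8: 1 codewords.
Minimum distance d = smallest w > 0 with A_w > 0 = 2.
Sanity: Σ A_w = 16 = 2^4 = 16 ✓.


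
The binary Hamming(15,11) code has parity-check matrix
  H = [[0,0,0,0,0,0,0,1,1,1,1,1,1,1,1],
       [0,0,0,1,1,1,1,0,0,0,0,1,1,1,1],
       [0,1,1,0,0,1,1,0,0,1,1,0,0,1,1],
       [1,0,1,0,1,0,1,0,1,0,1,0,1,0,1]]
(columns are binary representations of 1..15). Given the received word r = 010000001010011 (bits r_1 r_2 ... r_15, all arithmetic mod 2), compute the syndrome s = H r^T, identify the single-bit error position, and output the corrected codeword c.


s = (0, 0, 0, 1)^T, error position = 1, corrected codeword c = 110000001010011

Compute s = H r^T mod 2 one row at a time:
  s_1 = 0 + 1 + 0 + 1 + 0 + 0 + 1 + 1 = 4 ≡ 0 (mod 2).
  s_2 = 0 + 0 + 0 + 0 + 0 + 0 + 1 + 1 = 2 ≡ 0 (mod 2).
  s_3 = 1 + 0 + 0 + 0 + 0 + 1 + 1 + 1 = 4 ≡ 0 (mod 2).
  s_4 = 0 + 0 + 0 + 0 + 1 + 1 + 0 + 1 = 3 ≡ 1 (mod 2).
s = (0, 0, 0, 1)^T — this equals column 1 of H (binary 0001), so error is at position 1.
Correct: flip bit 1 of r = 010000001010011 to get c = 110000001010011.


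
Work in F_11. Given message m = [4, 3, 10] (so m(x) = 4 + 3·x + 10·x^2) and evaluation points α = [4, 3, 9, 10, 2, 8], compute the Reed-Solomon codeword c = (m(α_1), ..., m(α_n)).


c = [0, 4, 5, 0, 6, 8]

Message polynomial: m(x) = 4 + 3·x + 10·x^2 (mod 11).
For each evaluation point α_i, compute m(α_i) mod 11:
  α_1 = 4: Horner steps 10 → 10 → 0, so m(4) = 0.
  α_2 = 3: Horner steps 10 → 0 → 4, so m(3) = 4.
  α_3 = 9: Horner steps 10 → 5 → 5, so m(9) = 5.
  α_4 = 10: Horner steps 10 → 4 → 0, so m(10) = 0.
  α_5 = 2: Horner steps 10 → 1 → 6, so m(2) = 6.
  α_6 = 8: Horner steps 10 → 6 → 8, so m(8) = 8.
Codeword c = [0, 4, 5, 0, 6, 8] ∈ F_11^6.


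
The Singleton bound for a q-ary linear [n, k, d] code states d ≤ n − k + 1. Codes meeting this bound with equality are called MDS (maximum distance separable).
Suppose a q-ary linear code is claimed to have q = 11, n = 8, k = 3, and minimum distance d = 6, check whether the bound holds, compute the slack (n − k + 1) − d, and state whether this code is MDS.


Singleton RHS = n − k + 1 = 6, slack = 0, bound satisfied, MDS.

Singleton bound: d ≤ n − k + 1.
Here n = 8, k = 3, so n − k + 1 = 6.
Given d = 6, check d ≤ 6: YES.
Slack = (n − k + 1) − d = 0.
The code is MDS (slack = 0).
Description: the claimed parameters are [8, 3, 6]_11; such a code would be MDS (meets Singleton bound).


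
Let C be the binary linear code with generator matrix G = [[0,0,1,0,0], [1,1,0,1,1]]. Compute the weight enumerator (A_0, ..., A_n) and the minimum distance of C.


Weight distribution: A_0 = 1, A_1 = 1, A_4 = 1, A_5 = 1. Minimum distance d = 1.

Enumerate all 2^2 = 4 messages m ∈ F_2^2.
For each, compute codeword c = mG in F_2^5, then tally its weight.
  m = 00 → c = 00000, weight = 0.
  m = 10 → c = 00100, weight = 1.
  m = 01 → c = 11011, weight = 4.
  m = 11 → c = 11111, weight = 5.
Tally weights:
  weight 0: 1 codewords.
  weight 1: 1 codewords.
  weight 4: 1 codewords.
  weight 5: 1 codewords.
Minimum distance d = smallest w > 0 with A_w > 0 = 1.
Sanity: Σ A_w = 4 = 2^2 = 4 ✓.


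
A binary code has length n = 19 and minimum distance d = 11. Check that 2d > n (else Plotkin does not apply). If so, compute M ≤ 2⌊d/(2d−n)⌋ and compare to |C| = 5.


Plotkin bound M ≤ 6; given |C| = 5 ≤ bound (satisfied).

Check applicability: 2d = 22, n = 19.
2d − n = 3 > 0, so Plotkin applies.
Compute d/(2d−n) = 11/3 ≈ 3.6667.
⌊d/(2d−n)⌋ = 3.
Plotkin bound: M ≤ 2·3 = 6.
Given |C| = 5, check: satisfied.
This |C| is below the Plotkin bound.


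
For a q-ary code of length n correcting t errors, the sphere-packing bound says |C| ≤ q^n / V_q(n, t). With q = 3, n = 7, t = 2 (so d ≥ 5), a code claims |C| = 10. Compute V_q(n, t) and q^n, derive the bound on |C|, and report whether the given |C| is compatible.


V_q(n, t) = 99, q^n = 2187, Hamming bound = 22, |C| = 10 ≤ bound (satisfied).

Step 1: Compute V_q(n, t) = Σ_{j=0}^2 C(n, j) (q−1)^j.
  j = 0: C(7,0)·(2)^0 = 1·1 = 1.
  j = 1: C(7,1)·(2)^1 = 7·2 = 14.
  j = 2: C(7,2)·(2)^2 = 21·4 = 84.
  V_q(n, t) = 1 + 14 + 84 = 99.
Step 2: q^n = 3^7 = 2187.
Step 3: Hamming bound ⌊q^n / V_q(n,t)⌋ = ⌊2187/99⌋ = 22.
Step 4: Compare |C| = 10 to 22: satisfied.
The claimed |C| lies below the Hamming bound.


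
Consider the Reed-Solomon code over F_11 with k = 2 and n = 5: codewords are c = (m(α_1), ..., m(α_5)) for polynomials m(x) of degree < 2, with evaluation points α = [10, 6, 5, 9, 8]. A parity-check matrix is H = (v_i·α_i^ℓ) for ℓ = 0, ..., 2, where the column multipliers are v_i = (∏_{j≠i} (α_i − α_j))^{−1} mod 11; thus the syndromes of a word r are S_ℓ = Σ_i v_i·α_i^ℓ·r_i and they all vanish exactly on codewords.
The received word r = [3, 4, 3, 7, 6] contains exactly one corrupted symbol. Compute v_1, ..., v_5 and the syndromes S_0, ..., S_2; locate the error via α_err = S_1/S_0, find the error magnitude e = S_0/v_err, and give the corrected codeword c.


S = (4, 7, 4), error at position 1, error magnitude e = 6, c = [8, 4, 3, 7, 6].

Step 1: column multipliers v_i = (∏_{j≠i}(α_i − α_j))^{−1} mod 11.
  i = 1 (α = 10): (10−6)(10−5)(10−9)(10−8) = 4·5·1·2 = 40 ≡ 7, so v_1 = 7^{−1} = 8 (mod 11).
  i = 2 (α = 6): (6−10)(6−5)(6−9)(6−8) = (−4)·1·(−3)·(−2) = −24 ≡ 9, so v_2 = 9^{−1} = 5 (mod 11).
  i = 3 (α = 5): (5−10)(5−6)(5−9)(5−8) = (−5)·(−1)·(−4)·(−3) = 60 ≡ 5, so v_3 = 5^{−1} = 9 (mod 11).
  i = 4 (α = 9): (9−10)(9−6)(9−5)(9−8) = (−1)·3·4·1 = −12 ≡ 10, so v_4 = 10^{−1} = 10 (mod 11).
  i = 5 (α = 8): (8−10)(8−6)(8−5)(8−9) = (−2)·2·3·(−1) = 12 ≡ 1, so v_5 = 1^{−1} = 1 (mod 11).
  v = [8, 5, 9, 10, 1].
Step 2: syndromes of r = [3, 4, 3, 7, 6] (all sums mod 11).
  S_0 = Σ v_i r_i = 8·3 + 5·4 + 9·3 + 10·7 + 1·6 = 147 ≡ 4.
  S_1 = Σ v_i α_i r_i = 8·10·3 + 5·6·4 + 9·5·3 + 10·9·7 + 1·8·6 = 1173 ≡ 7.
  α_i^2 mod 11 = [1, 3, 3, 4, 9].
  S_2 = Σ v_i α_i^2 r_i = 8·1·3 + 5·3·4 + 9·3·3 + 10·4·7 + 1·9·6 = 499 ≡ 4.
  S = (4, 7, 4) ≠ 0, so r is not a codeword (an error is present).
Step 3: locate the error. For a single error e at position i, S_ℓ = v_i·e·α_i^ℓ, so α_err = S_1/S_0.
  S_0^{−1} = 4^{−1} = 3 (mod 11), so α_err = 7·3 = 21 ≡ 10 = α_1. Error position i = 1.
  Consistency check: S_2/S_1 = 4·8 = 32 ≡ 10 = α_err ✓ (single-error assumption holds).
Step 4: error magnitude e = S_0/v_1 = S_0·∏_{j≠1}(α_1 − α_j) = 4·7 = 28 ≡ 6 (mod 11).
Step 5: correct position 1: c_1 = r_1 − e = 3 − 6 ≡ 8 (mod 11). Hence c = [8, 4, 3, 7, 6].
  Check: interpolating c through the α_i gives m(x) = 9 + 1·x (degree < 2) with m(α_i) = c_i for every i, so c is indeed a codeword.


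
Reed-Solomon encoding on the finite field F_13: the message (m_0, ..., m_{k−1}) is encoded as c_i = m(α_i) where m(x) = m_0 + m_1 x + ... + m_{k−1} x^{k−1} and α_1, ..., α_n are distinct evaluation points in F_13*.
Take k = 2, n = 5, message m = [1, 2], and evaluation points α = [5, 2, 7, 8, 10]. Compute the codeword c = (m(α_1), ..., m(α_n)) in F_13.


c = [11, 5, 2, 4, 8]

Message polynomial: m(x) = 1 + 2·x (mod 13).
For each evaluation point α_i, compute m(α_i) mod 13:
  α_1 = 5: Horner steps 2 → 11, so m(5) = 11.
  α_2 = 2: Horner steps 2 → 5, so m(2) = 5.
  α_3 = 7: Horner steps 2 → 2, so m(7) = 2.
  α_4 = 8: Horner steps 2 → 4, so m(8) = 4.
  α_5 = 10: Horner steps 2 → 8, so m(10) = 8.
Codeword c = [11, 5, 2, 4, 8] ∈ F_13^5.
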